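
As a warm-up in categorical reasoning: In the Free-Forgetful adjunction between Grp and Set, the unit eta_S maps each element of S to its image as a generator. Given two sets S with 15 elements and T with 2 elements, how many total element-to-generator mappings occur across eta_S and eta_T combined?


The unit eta_X: X -> U(F(X)) of the Free-Forgetful adjunction
maps each element of X to a generator of F(X). For X = S + T (disjoint
union in Set), |S + T| = |S| + |T|.
Total mappings = 15 + 2 = 17.

17


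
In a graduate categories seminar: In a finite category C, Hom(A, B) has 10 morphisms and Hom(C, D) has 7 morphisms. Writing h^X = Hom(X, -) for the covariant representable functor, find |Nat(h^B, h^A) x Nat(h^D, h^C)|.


By the Yoneda lemma, Nat(h^B, h^A) is isomorphic to Hom(A, B),
so |Nat(h^B, h^A)| = |Hom(A, B)| and |Nat(h^D, h^C)| = |Hom(C, D)|.
|Hom(A, B)| = 10, |Hom(C, D)| = 7.
|Nat(h^B, h^A) x Nat(h^D, h^C)| = 10 * 7 = 70

70


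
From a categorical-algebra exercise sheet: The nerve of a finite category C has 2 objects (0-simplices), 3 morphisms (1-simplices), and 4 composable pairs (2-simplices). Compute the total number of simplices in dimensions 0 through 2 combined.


The 2-skeleton of the nerve N(C) consists of simplices in dimensions 0, 1, 2:
  |N(C)_0| = 2 (objects)
  |N(C)_1| = 3 (morphisms)
  |N(C)_2| = 4 (composable pairs)
Total = 2 + 3 + 4 = 9

9


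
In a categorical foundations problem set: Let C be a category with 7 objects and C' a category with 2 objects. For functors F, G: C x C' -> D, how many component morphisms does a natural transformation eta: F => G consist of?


A natural transformation eta: F => G assigns one component morphism per
object of the domain category.
The domain is the product category C x C', so
|Ob(C x C')| = |Ob(C)| * |Ob(C')| = 7 * 2 = 14.
Therefore eta has 14 component morphisms.

14


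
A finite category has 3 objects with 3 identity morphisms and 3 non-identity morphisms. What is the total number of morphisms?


Each object has an identity morphism, giving 3 identities.
Adding the 3 non-identity morphisms:
Total = 3 + 3 = 6

6


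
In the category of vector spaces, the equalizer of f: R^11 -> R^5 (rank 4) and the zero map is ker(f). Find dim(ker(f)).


The equalizer of f and the zero map is ker(f).
By the rank-nullity theorem: dim(ker(f)) = dim(domain) - rank(f).
dim(ker(f)) = 11 - 4 = 7

7


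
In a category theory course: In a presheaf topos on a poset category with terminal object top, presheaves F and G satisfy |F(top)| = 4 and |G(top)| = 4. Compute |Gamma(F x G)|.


Global sections of a presheaf on a poset with terminal top satisfy
Gamma(H) ~ H(top). Presheaves admit pointwise products, so
(F x G)(top) = F(top) x G(top) (Cartesian product).
|Gamma(F x G)| = |F(top)| * |G(top)| = 4 * 4 = 16.

16


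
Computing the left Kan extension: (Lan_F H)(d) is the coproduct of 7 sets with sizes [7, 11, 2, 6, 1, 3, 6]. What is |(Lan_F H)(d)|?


Pointwise, the left Kan extension (Lan_F H)(d) is the colimit, indexed
by the comma category (F downarrow d), of H composed with the
projection (F downarrow d) -> C. Here that colimit is given
as a coproduct (disjoint union) of sets, so its cardinality is the
sum of the sizes of the summands.
Coproduct of sets with sizes: 7 + 11 + 2 + 6 + 1 + 3 + 6
= 36

36


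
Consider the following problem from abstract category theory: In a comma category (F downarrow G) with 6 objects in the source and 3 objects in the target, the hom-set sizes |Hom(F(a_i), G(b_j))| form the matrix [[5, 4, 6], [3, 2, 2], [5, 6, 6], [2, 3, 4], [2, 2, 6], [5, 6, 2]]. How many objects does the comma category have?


Objects of (F downarrow G) are triples (a, b, h: F(a)->G(b)).
The count equals the sum of all entries in the hom-matrix.
sum(row 0) = 15
sum(row 1) = 7
sum(row 2) = 17
sum(row 3) = 9
sum(row 4) = 10
sum(row 5) = 13
Grand total = 71

71


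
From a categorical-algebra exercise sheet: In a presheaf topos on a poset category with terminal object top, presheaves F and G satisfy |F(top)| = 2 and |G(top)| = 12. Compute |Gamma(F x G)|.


Global sections of a presheaf on a poset with terminal top satisfy
Gamma(H) ~ H(top). Presheaves admit pointwise products, so
(F x G)(top) = F(top) x G(top) (Cartesian product).
|Gamma(F x G)| = |F(top)| * |G(top)| = 2 * 12 = 24.

24


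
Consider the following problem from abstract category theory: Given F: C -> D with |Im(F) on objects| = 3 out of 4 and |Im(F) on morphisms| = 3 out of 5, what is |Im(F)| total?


The image of F consists of distinct objects and distinct morphisms.
|Im(F)| on objects = 3
|Im(F)| on morphisms = 3
Total image cardinality = 3 + 3 = 6

6


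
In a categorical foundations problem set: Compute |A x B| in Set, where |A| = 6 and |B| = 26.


In Set, the product A x B is the Cartesian product.
By the universal property, |A x B| = |A| * |B|.
|A x B| = 6 * 26 = 156

156


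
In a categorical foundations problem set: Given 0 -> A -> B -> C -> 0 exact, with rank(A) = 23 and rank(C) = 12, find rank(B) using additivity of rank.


For a short exact sequence 0 -> A -> B -> C -> 0,
rank is additive: rank(B) = rank(A) + rank(C).
rank(B) = 23 + 12 = 35

35


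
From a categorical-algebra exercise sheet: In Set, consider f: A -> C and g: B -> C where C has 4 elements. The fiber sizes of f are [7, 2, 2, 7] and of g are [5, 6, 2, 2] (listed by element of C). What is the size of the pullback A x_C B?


The pullback A x_C B consists of pairs (a, b) with f(a) = g(b).
For each element c in C, the fiber product has |f^-1(c)| * |g^-1(c)| elements.
Summing over C: 7 * 5 + 2 * 6 + 2 * 2 + 7 * 2
= 35 + 12 + 4 + 14 = 65

65


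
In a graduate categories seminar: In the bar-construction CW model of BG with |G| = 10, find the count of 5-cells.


In the bar-construction CW model of BG, the n-cells are indexed by
n-tuples [g_1|...|g_n] of non-identity elements of G (degenerate
simplices with some g_i = e do not contribute cells), so there are
(|G| - 1)^n n-cells.
For dim = 5 with |G| = 10:
cells = (10 - 1)^5 = 9^5 = 59049

59049


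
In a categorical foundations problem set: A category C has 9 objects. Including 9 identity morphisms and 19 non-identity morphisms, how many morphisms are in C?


Each object has an identity morphism, giving 9 identities.
Adding the 19 non-identity morphisms:
Total = 9 + 19 = 28

28


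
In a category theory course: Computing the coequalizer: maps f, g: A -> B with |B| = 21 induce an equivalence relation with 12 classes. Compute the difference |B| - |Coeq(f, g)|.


The coequalizer Coeq(f, g) = B / ~ has one element per equivalence class.
|B| = 21, |Coeq(f, g)| = 12.
|B| - |Coeq(f, g)| = 21 - 12 = 9.

9


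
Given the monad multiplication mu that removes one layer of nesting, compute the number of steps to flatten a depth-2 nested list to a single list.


Each application of mu: T^2 -> T removes one layer of nesting.
Starting at depth 2 (i.e., T^2(X)), we need to reach T(X).
Number of mu applications = 2 - 1 = 1

1


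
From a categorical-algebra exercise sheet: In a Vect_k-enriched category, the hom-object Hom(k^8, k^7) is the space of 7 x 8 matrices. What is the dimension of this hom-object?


In Vect-enriched categories, Hom(k^n, k^m) is the space of m x n matrices.
dim(Hom(k^8, k^7)) = 7 * 8 = 56

56


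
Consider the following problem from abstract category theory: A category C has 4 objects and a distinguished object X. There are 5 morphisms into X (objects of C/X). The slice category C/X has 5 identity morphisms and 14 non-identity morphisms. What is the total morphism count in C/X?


In the slice category C/X, objects are morphisms to X.
Identity morphisms: 5 (one per object of C/X).
Non-identity morphisms: 14.
Total = 5 + 14 = 19

19


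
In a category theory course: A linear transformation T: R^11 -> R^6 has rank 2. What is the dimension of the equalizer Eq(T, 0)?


The equalizer of f and the zero map is ker(f).
By the rank-nullity theorem: dim(ker(f)) = dim(domain) - rank(f).
dim(ker(f)) = 11 - 2 = 9

9


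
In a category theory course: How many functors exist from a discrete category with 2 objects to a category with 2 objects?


A functor from a discrete category C to D is determined by
where each object maps. Each of the 2 objects of C can map
to any of the 2 objects of D independently.
Number of functors = 2^2 = 4

4


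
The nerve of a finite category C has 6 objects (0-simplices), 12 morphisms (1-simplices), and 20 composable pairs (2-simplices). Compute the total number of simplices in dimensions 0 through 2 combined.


The 2-skeleton of the nerve N(C) consists of simplices in dimensions 0, 1, 2:
  |N(C)_0| = 6 (objects)
  |N(C)_1| = 12 (morphisms)
  |N(C)_2| = 20 (composable pairs)
Total = 6 + 12 + 20 = 38

38


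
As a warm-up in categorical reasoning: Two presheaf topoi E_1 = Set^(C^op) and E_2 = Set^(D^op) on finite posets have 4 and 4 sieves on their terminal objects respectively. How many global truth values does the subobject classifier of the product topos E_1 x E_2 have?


In a product of presheaf topoi E_1 x E_2, the subobject classifier
is Omega = Omega_1 x Omega_2 (componentwise), so
|Omega(top)| = |Omega_1(top_1)| * |Omega_2(top_2)|.
= 4 * 4 = 16.

16


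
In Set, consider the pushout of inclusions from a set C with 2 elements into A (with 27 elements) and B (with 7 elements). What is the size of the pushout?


The pushout A +_C B identifies the images of C in A and B.
|A +_C B| = |A| + |B| - |C| (for injections).
= 27 + 7 - 2 = 32

32


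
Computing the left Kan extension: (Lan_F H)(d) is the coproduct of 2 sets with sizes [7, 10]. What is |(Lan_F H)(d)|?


Pointwise, the left Kan extension (Lan_F H)(d) is the colimit, indexed
by the comma category (F downarrow d), of H composed with the
projection (F downarrow d) -> C. Here that colimit is given
as a coproduct (disjoint union) of sets, so its cardinality is the
sum of the sizes of the summands.
Coproduct of sets with sizes: 7 + 10
= 17

17


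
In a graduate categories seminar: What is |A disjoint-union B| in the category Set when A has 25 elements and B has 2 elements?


In Set, the coproduct A + B is the disjoint union.
|A + B| = |A| + |B| = 25 + 2 = 27

27


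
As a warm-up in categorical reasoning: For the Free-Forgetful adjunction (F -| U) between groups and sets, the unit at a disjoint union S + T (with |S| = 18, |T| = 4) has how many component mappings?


The unit eta_X: X -> U(F(X)) of the Free-Forgetful adjunction
maps each element of X to a generator of F(X). For X = S + T (disjoint
union in Set), |S + T| = |S| + |T|.
Total mappings = 18 + 4 = 22.

22


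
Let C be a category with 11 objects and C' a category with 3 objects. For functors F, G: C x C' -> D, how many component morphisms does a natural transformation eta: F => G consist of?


A natural transformation eta: F => G assigns one component morphism per
object of the domain category.
The domain is the product category C x C', so
|Ob(C x C')| = |Ob(C)| * |Ob(C')| = 11 * 3 = 33.
Therefore eta has 33 component morphisms.

33


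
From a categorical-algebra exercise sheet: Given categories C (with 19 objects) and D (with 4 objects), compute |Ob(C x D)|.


The product category C x D has objects that are pairs (c, d).
Number of pairs = |Ob(C)| * |Ob(D)| = 19 * 4 = 76

76


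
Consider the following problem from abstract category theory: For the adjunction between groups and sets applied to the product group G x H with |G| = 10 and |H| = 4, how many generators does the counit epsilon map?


The counit epsilon_K: F(U(K)) -> K of the Free-Forgetful adjunction
maps |K| generators of F(U(K)) into K. For K = G x H (the product group),
|G x H| = |G| * |H|.
Total generators mapped = 10 * 4 = 40.

40


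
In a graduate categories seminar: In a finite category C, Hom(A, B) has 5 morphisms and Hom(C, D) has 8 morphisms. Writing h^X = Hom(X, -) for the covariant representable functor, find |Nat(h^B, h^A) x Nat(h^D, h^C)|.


By the Yoneda lemma, Nat(h^B, h^A) is isomorphic to Hom(A, B),
so |Nat(h^B, h^A)| = |Hom(A, B)| and |Nat(h^D, h^C)| = |Hom(C, D)|.
|Hom(A, B)| = 5, |Hom(C, D)| = 8.
|Nat(h^B, h^A) x Nat(h^D, h^C)| = 5 * 8 = 40

40


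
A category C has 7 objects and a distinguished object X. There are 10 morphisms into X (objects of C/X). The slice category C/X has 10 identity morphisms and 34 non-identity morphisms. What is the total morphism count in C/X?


In the slice category C/X, objects are morphisms to X.
Identity morphisms: 10 (one per object of C/X).
Non-identity morphisms: 34.
Total = 10 + 34 = 44

44


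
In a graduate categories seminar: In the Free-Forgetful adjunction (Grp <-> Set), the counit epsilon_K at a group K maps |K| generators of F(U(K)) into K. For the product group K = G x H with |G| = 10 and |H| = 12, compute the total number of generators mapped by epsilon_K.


The counit epsilon_K: F(U(K)) -> K of the Free-Forgetful adjunction
maps |K| generators of F(U(K)) into K. For K = G x H (the product group),
|G x H| = |G| * |H|.
Total generators mapped = 10 * 12 = 120.

120


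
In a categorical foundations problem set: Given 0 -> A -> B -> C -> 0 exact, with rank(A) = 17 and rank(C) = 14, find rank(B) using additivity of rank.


For a short exact sequence 0 -> A -> B -> C -> 0,
rank is additive: rank(B) = rank(A) + rank(C).
rank(B) = 17 + 14 = 31

31


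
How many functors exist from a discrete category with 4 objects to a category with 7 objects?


A functor from a discrete category C to D is determined by
where each object maps. Each of the 4 objects of C can map
to any of the 7 objects of D independently.
Number of functors = 7^4 = 2401

2401


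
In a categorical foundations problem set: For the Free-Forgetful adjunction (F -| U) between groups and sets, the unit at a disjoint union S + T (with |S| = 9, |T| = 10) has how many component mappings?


The unit eta_X: X -> U(F(X)) of the Free-Forgetful adjunction
maps each element of X to a generator of F(X). For X = S + T (disjoint
union in Set), |S + T| = |S| + |T|.
Total mappings = 9 + 10 = 19.

19


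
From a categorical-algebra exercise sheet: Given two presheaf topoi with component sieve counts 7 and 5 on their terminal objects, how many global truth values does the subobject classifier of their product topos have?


In a product of presheaf topoi E_1 x E_2, the subobject classifier
is Omega = Omega_1 x Omega_2 (componentwise), so
|Omega(top)| = |Omega_1(top_1)| * |Omega_2(top_2)|.
= 7 * 5 = 35.

35


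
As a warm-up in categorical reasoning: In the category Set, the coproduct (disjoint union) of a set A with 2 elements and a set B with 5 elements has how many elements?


In Set, the coproduct A + B is the disjoint union.
|A + B| = |A| + |B| = 2 + 5 = 7

7


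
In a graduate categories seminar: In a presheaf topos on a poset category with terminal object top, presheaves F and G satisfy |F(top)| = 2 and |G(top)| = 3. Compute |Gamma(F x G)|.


Global sections of a presheaf on a poset with terminal top satisfy
Gamma(H) ~ H(top). Presheaves admit pointwise products, so
(F x G)(top) = F(top) x G(top) (Cartesian product).
|Gamma(F x G)| = |F(top)| * |G(top)| = 2 * 3 = 6.

6


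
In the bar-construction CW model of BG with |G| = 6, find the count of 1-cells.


In the bar-construction CW model of BG, the n-cells are indexed by
n-tuples [g_1|...|g_n] of non-identity elements of G (degenerate
simplices with some g_i = e do not contribute cells), so there are
(|G| - 1)^n n-cells.
For dim = 1 with |G| = 6:
cells = (6 - 1)^1 = 5^1 = 5

5


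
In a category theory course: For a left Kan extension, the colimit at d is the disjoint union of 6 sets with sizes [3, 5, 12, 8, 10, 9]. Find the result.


Pointwise, the left Kan extension (Lan_F H)(d) is the colimit, indexed
by the comma category (F downarrow d), of H composed with the
projection (F downarrow d) -> C. Here that colimit is given
as a coproduct (disjoint union) of sets, so its cardinality is the
sum of the sizes of the summands.
Coproduct of sets with sizes: 3 + 5 + 12 + 8 + 10 + 9
= 47

47


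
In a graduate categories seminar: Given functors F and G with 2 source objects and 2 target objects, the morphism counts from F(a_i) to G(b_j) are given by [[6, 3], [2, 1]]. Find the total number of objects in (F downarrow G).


Objects of (F downarrow G) are triples (a, b, h: F(a)->G(b)).
The count equals the sum of all entries in the hom-matrix.
sum(row 0) = 9
sum(row 1) = 3
Grand total = 12

12


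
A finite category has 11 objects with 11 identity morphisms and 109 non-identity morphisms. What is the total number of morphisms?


Each object has an identity morphism, giving 11 identities.
Adding the 109 non-identity morphisms:
Total = 11 + 109 = 120

120


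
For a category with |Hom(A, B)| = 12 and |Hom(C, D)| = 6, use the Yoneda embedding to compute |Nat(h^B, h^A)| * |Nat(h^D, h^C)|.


By the Yoneda lemma, Nat(h^B, h^A) is isomorphic to Hom(A, B),
so |Nat(h^B, h^A)| = |Hom(A, B)| and |Nat(h^D, h^C)| = |Hom(C, D)|.
|Hom(A, B)| = 12, |Hom(C, D)| = 6.
|Nat(h^B, h^A) x Nat(h^D, h^C)| = 12 * 6 = 72

72


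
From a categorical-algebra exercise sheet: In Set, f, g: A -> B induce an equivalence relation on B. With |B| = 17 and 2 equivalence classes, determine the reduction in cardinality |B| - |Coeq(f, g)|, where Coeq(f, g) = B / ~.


The coequalizer Coeq(f, g) = B / ~ has one element per equivalence class.
|B| = 17, |Coeq(f, g)| = 2.
|B| - |Coeq(f, g)| = 17 - 2 = 15.

15


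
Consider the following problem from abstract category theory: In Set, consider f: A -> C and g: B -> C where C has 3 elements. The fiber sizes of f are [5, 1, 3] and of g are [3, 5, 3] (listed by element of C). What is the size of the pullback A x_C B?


The pullback A x_C B consists of pairs (a, b) with f(a) = g(b).
For each element c in C, the fiber product has |f^-1(c)| * |g^-1(c)| elements.
Summing over C: 5 * 3 + 1 * 5 + 3 * 3
= 15 + 5 + 9 = 29

29


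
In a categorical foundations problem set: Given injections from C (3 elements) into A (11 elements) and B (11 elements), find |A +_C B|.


The pushout A +_C B identifies the images of C in A and B.
|A +_C B| = |A| + |B| - |C| (for injections).
= 11 + 11 - 3 = 19

19


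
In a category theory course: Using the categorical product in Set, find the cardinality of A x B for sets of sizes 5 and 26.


In Set, the product A x B is the Cartesian product.
By the universal property, |A x B| = |A| * |B|.
|A x B| = 5 * 26 = 130

130


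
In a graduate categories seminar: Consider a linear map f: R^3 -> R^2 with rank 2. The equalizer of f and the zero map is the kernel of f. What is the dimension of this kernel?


The equalizer of f and the zero map is ker(f).
By the rank-nullity theorem: dim(ker(f)) = dim(domain) - rank(f).
dim(ker(f)) = 3 - 2 = 1

1


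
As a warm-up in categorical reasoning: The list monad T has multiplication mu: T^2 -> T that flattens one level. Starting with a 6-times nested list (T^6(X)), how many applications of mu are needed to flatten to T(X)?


Each application of mu: T^2 -> T removes one layer of nesting.
Starting at depth 6 (i.e., T^6(X)), we need to reach T(X).
Number of mu applications = 6 - 1 = 5

5


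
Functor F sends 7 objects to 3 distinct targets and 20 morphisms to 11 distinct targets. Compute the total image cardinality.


The image of F consists of distinct objects and distinct morphisms.
|Im(F)| on objects = 3
|Im(F)| on morphisms = 11
Total image cardinality = 3 + 11 = 14

14


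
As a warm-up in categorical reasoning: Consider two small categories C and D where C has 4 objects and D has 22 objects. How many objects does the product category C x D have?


The product category C x D has objects that are pairs (c, d).
Number of pairs = |Ob(C)| * |Ob(D)| = 4 * 22 = 88

88


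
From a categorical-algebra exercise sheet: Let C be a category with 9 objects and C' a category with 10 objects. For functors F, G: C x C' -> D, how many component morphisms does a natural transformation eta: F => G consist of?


A natural transformation eta: F => G assigns one component morphism per
object of the domain category.
The domain is the product category C x C', so
|Ob(C x C')| = |Ob(C)| * |Ob(C')| = 9 * 10 = 90.
Therefore eta has 90 component morphisms.

90


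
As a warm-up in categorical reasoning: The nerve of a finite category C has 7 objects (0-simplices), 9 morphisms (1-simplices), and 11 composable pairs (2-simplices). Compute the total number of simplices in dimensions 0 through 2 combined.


The 2-skeleton of the nerve N(C) consists of simplices in dimensions 0, 1, 2:
  |N(C)_0| = 7 (objects)
  |N(C)_1| = 9 (morphisms)
  |N(C)_2| = 11 (composable pairs)
Total = 7 + 9 + 11 = 27

27


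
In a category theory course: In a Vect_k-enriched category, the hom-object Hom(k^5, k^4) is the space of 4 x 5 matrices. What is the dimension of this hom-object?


In Vect-enriched categories, Hom(k^n, k^m) is the space of m x n matrices.
dim(Hom(k^5, k^4)) = 4 * 5 = 20

20


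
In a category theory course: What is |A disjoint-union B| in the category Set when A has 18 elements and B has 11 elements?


In Set, the coproduct A + B is the disjoint union.
|A + B| = |A| + |B| = 18 + 11 = 29

29


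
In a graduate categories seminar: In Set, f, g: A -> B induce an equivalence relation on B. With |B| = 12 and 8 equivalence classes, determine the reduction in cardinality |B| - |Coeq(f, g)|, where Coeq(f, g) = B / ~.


The coequalizer Coeq(f, g) = B / ~ has one element per equivalence class.
|B| = 12, |Coeq(f, g)| = 8.
|B| - |Coeq(f, g)| = 12 - 8 = 4.

4


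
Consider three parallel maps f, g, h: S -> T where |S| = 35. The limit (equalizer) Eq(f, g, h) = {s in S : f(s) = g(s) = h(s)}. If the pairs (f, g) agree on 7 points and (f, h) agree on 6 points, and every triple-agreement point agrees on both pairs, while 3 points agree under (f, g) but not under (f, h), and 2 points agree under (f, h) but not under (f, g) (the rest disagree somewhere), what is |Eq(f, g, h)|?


Eq(f, g, h) is the triple-agreement set: points in S where all three
maps take the same value. Using inclusion-exclusion on the pairwise data:
Pair (f, g) agrees on 7 points; pair (f, h) on 6 points.
Points agreeing under (f, g) but not (f, h) = 3; under (f, h) but not (f, g) = 2.
Triple-agreement = agreement-in-(f, g) minus points that agree under (f, g) but not (f, h):
|Eq(f, g, h)| = 7 - 3 = 4
(cross-check via (f, h): 6 - 2 = 4.)

4


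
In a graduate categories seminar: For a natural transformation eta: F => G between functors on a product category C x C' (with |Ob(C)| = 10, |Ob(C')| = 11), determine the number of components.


A natural transformation eta: F => G assigns one component morphism per
object of the domain category.
The domain is the product category C x C', so
|Ob(C x C')| = |Ob(C)| * |Ob(C')| = 10 * 11 = 110.
Therefore eta has 110 component morphisms.

110


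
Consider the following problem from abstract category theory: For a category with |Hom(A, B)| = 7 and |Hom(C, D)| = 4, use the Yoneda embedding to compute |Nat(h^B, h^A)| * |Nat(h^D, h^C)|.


By the Yoneda lemma, Nat(h^B, h^A) is isomorphic to Hom(A, B),
so |Nat(h^B, h^A)| = |Hom(A, B)| and |Nat(h^D, h^C)| = |Hom(C, D)|.
|Hom(A, B)| = 7, |Hom(C, D)| = 4.
|Nat(h^B, h^A) x Nat(h^D, h^C)| = 7 * 4 = 28

28


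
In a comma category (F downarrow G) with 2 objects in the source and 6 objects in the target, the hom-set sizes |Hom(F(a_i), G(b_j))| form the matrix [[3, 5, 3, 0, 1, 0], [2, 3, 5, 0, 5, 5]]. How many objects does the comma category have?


Objects of (F downarrow G) are triples (a, b, h: F(a)->G(b)).
The count equals the sum of all entries in the hom-matrix.
sum(row 0) = 12
sum(row 1) = 20
Grand total = 32

32


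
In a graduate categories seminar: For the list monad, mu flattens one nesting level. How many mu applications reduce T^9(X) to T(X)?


Each application of mu: T^2 -> T removes one layer of nesting.
Starting at depth 9 (i.e., T^9(X)), we need to reach T(X).
Number of mu applications = 9 - 1 = 8

8


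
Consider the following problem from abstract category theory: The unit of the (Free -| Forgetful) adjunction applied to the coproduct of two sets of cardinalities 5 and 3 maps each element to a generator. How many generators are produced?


The unit eta_X: X -> U(F(X)) of the Free-Forgetful adjunction
maps each element of X to a generator of F(X). For X = S + T (disjoint
union in Set), |S + T| = |S| + |T|.
Total mappings = 5 + 3 = 8.

8


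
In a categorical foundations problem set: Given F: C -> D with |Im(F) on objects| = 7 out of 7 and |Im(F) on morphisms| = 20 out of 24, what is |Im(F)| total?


The image of F consists of distinct objects and distinct morphisms.
|Im(F)| on objects = 7
|Im(F)| on morphisms = 20
Total image cardinality = 7 + 20 = 27

27


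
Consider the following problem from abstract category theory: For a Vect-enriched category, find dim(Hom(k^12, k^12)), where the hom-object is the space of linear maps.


In Vect-enriched categories, Hom(k^n, k^m) is the space of m x n matrices.
dim(Hom(k^12, k^12)) = 12 * 12 = 144

144


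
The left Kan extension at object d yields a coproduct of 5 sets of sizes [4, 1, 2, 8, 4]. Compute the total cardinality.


Pointwise, the left Kan extension (Lan_F H)(d) is the colimit, indexed
by the comma category (F downarrow d), of H composed with the
projection (F downarrow d) -> C. Here that colimit is given
as a coproduct (disjoint union) of sets, so its cardinality is the
sum of the sizes of the summands.
Coproduct of sets with sizes: 4 + 1 + 2 + 8 + 4
= 19

19


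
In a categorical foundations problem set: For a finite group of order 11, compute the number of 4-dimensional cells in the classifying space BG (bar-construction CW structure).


In the bar-construction CW model of BG, the n-cells are indexed by
n-tuples [g_1|...|g_n] of non-identity elements of G (degenerate
simplices with some g_i = e do not contribute cells), so there are
(|G| - 1)^n n-cells.
For dim = 4 with |G| = 11:
cells = (11 - 1)^4 = 10^4 = 10000

10000


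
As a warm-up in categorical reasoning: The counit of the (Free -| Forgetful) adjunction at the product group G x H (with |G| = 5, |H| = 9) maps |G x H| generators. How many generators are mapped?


The counit epsilon_K: F(U(K)) -> K of the Free-Forgetful adjunction
maps |K| generators of F(U(K)) into K. For K = G x H (the product group),
|G x H| = |G| * |H|.
Total generators mapped = 5 * 9 = 45.

45


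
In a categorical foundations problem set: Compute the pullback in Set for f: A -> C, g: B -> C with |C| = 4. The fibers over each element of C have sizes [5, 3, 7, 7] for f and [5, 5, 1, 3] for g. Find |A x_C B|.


The pullback A x_C B consists of pairs (a, b) with f(a) = g(b).
For each element c in C, the fiber product has |f^-1(c)| * |g^-1(c)| elements.
Summing over C: 5 * 5 + 3 * 5 + 7 * 1 + 7 * 3
= 25 + 15 + 7 + 21 = 68

68


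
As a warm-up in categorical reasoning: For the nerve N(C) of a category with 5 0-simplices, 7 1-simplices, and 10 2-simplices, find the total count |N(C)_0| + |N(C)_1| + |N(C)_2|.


The 2-skeleton of the nerve N(C) consists of simplices in dimensions 0, 1, 2:
  |N(C)_0| = 5 (objects)
  |N(C)_1| = 7 (morphisms)
  |N(C)_2| = 10 (composable pairs)
Total = 5 + 7 + 10 = 22

22


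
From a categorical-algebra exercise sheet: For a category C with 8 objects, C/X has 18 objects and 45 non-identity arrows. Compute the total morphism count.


In the slice category C/X, objects are morphisms to X.
Identity morphisms: 18 (one per object of C/X).
Non-identity morphisms: 45.
Total = 18 + 45 = 63

63


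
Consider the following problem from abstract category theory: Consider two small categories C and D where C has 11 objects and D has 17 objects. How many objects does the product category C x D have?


The product category C x D has objects that are pairs (c, d).
Number of pairs = |Ob(C)| * |Ob(D)| = 11 * 17 = 187

187


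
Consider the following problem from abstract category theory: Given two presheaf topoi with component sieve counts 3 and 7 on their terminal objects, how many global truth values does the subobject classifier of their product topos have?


In a product of presheaf topoi E_1 x E_2, the subobject classifier
is Omega = Omega_1 x Omega_2 (componentwise), so
|Omega(top)| = |Omega_1(top_1)| * |Omega_2(top_2)|.
= 3 * 7 = 21.

21


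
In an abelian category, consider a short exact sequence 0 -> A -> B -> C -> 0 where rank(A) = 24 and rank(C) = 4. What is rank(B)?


For a short exact sequence 0 -> A -> B -> C -> 0,
rank is additive: rank(B) = rank(A) + rank(C).
rank(B) = 24 + 4 = 28

28


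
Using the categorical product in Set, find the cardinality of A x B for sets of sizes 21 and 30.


In Set, the product A x B is the Cartesian product.
By the universal property, |A x B| = |A| * |B|.
|A x B| = 21 * 30 = 630

630


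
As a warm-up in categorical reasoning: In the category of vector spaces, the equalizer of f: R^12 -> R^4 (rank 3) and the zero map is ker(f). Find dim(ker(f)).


The equalizer of f and the zero map is ker(f).
By the rank-nullity theorem: dim(ker(f)) = dim(domain) - rank(f).
dim(ker(f)) = 12 - 3 = 9

9


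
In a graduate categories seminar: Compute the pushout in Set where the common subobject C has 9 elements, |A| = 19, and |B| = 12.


The pushout A +_C B identifies the images of C in A and B.
|A +_C B| = |A| + |B| - |C| (for injections).
= 19 + 12 - 9 = 22

22


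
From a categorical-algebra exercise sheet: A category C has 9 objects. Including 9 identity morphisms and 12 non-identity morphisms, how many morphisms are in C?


Each object has an identity morphism, giving 9 identities.
Adding the 12 non-identity morphisms:
Total = 9 + 12 = 21

21


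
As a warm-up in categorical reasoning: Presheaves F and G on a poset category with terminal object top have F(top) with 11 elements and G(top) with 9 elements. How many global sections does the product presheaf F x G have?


Global sections of a presheaf on a poset with terminal top satisfy
Gamma(H) ~ H(top). Presheaves admit pointwise products, so
(F x G)(top) = F(top) x G(top) (Cartesian product).
|Gamma(F x G)| = |F(top)| * |G(top)| = 11 * 9 = 99.

99


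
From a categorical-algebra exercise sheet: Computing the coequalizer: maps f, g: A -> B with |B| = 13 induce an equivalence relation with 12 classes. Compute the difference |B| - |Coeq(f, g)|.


The coequalizer Coeq(f, g) = B / ~ has one element per equivalence class.
|B| = 13, |Coeq(f, g)| = 12.
|B| - |Coeq(f, g)| = 13 - 12 = 1.

1


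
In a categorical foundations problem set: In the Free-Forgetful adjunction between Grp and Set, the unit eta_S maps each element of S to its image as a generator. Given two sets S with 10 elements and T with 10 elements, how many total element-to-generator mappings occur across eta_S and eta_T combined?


The unit eta_X: X -> U(F(X)) of the Free-Forgetful adjunction
maps each element of X to a generator of F(X). For X = S + T (disjoint
union in Set), |S + T| = |S| + |T|.
Total mappings = 10 + 10 = 20.

20


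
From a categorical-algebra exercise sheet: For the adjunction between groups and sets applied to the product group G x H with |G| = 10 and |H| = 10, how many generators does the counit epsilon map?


The counit epsilon_K: F(U(K)) -> K of the Free-Forgetful adjunction
maps |K| generators of F(U(K)) into K. For K = G x H (the product group),
|G x H| = |G| * |H|.
Total generators mapped = 10 * 10 = 100.

100


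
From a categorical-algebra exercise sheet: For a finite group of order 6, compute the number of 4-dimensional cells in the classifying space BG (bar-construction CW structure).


In the bar-construction CW model of BG, the n-cells are indexed by
n-tuples [g_1|...|g_n] of non-identity elements of G (degenerate
simplices with some g_i = e do not contribute cells), so there are
(|G| - 1)^n n-cells.
For dim = 4 with |G| = 6:
cells = (6 - 1)^4 = 5^4 = 625

625


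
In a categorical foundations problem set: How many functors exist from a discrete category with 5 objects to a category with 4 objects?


A functor from a discrete category C to D is determined by
where each object maps. Each of the 5 objects of C can map
to any of the 4 objects of D independently.
Number of functors = 4^5 = 1024

1024


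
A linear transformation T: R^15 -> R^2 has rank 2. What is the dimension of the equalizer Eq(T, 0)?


The equalizer of f and the zero map is ker(f).
By the rank-nullity theorem: dim(ker(f)) = dim(domain) - rank(f).
dim(ker(f)) = 15 - 2 = 13

13


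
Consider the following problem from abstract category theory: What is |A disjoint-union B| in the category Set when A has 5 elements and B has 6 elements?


In Set, the coproduct A + B is the disjoint union.
|A + B| = |A| + |B| = 5 + 6 = 11

11


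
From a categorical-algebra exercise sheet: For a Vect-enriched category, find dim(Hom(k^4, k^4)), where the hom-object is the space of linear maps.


In Vect-enriched categories, Hom(k^n, k^m) is the space of m x n matrices.
dim(Hom(k^4, k^4)) = 4 * 4 = 16

16


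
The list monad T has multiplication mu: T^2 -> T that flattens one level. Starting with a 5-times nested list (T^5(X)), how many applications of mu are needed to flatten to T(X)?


Each application of mu: T^2 -> T removes one layer of nesting.
Starting at depth 5 (i.e., T^5(X)), we need to reach T(X).
Number of mu applications = 5 - 1 = 4

4


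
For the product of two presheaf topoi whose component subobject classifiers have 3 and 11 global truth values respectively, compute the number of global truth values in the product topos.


In a product of presheaf topoi E_1 x E_2, the subobject classifier
is Omega = Omega_1 x Omega_2 (componentwise), so
|Omega(top)| = |Omega_1(top_1)| * |Omega_2(top_2)|.
= 3 * 11 = 33.

33


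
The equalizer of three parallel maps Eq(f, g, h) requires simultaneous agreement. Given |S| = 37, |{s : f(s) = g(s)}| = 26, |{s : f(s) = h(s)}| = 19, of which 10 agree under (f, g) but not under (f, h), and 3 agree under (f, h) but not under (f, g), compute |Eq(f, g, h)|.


Eq(f, g, h) is the triple-agreement set: points in S where all three
maps take the same value. Using inclusion-exclusion on the pairwise data:
Pair (f, g) agrees on 26 points; pair (f, h) on 19 points.
Points agreeing under (f, g) but not (f, h) = 10; under (f, h) but not (f, g) = 3.
Triple-agreement = agreement-in-(f, g) minus points that agree under (f, g) but not (f, h):
|Eq(f, g, h)| = 26 - 10 = 16
(cross-check via (f, h): 19 - 3 = 16.)

16


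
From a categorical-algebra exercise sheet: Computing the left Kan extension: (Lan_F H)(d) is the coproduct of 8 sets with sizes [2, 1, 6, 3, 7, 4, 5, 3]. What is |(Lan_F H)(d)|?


Pointwise, the left Kan extension (Lan_F H)(d) is the colimit, indexed
by the comma category (F downarrow d), of H composed with the
projection (F downarrow d) -> C. Here that colimit is given
as a coproduct (disjoint union) of sets, so its cardinality is the
sum of the sizes of the summands.
Coproduct of sets with sizes: 2 + 1 + 6 + 3 + 7 + 4 + 5 + 3
= 31

31


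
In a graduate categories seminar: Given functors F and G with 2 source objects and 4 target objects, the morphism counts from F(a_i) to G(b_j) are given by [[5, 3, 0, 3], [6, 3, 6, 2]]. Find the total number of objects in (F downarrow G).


Objects of (F downarrow G) are triples (a, b, h: F(a)->G(b)).
The count equals the sum of all entries in the hom-matrix.
sum(row 0) = 11
sum(row 1) = 17
Grand total = 28

28


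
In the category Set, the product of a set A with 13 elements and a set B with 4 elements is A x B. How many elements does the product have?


In Set, the product A x B is the Cartesian product.
By the universal property, |A x B| = |A| * |B|.
|A x B| = 13 * 4 = 52

52


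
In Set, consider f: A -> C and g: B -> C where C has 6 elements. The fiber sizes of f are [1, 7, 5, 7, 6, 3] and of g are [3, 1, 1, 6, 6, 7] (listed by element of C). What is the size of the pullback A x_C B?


The pullback A x_C B consists of pairs (a, b) with f(a) = g(b).
For each element c in C, the fiber product has |f^-1(c)| * |g^-1(c)| elements.
Summing over C: 1 * 3 + 7 * 1 + 5 * 1 + 7 * 6 + 6 * 6 + 3 * 7
= 3 + 7 + 5 + 42 + 36 + 21 = 114

114


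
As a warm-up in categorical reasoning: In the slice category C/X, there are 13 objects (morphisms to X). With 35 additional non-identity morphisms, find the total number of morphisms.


In the slice category C/X, objects are morphisms to X.
Identity morphisms: 13 (one per object of C/X).
Non-identity morphisms: 35.
Total = 13 + 35 = 48

48


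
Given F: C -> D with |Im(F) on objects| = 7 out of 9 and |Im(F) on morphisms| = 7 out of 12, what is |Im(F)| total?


The image of F consists of distinct objects and distinct morphisms.
|Im(F)| on objects = 7
|Im(F)| on morphisms = 7
Total image cardinality = 7 + 7 = 14

14


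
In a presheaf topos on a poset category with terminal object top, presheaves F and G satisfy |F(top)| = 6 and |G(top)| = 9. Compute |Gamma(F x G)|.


Global sections of a presheaf on a poset with terminal top satisfy
Gamma(H) ~ H(top). Presheaves admit pointwise products, so
(F x G)(top) = F(top) x G(top) (Cartesian product).
|Gamma(F x G)| = |F(top)| * |G(top)| = 6 * 9 = 54.

54


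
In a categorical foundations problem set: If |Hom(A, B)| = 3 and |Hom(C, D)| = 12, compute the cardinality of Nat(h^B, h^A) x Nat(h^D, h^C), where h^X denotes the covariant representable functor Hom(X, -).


By the Yoneda lemma, Nat(h^B, h^A) is isomorphic to Hom(A, B),
so |Nat(h^B, h^A)| = |Hom(A, B)| and |Nat(h^D, h^C)| = |Hom(C, D)|.
|Hom(A, B)| = 3, |Hom(C, D)| = 12.
|Nat(h^B, h^A) x Nat(h^D, h^C)| = 3 * 12 = 36

36


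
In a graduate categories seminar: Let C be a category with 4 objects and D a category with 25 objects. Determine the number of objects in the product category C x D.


The product category C x D has objects that are pairs (c, d).
Number of pairs = |Ob(C)| * |Ob(D)| = 4 * 25 = 100

100


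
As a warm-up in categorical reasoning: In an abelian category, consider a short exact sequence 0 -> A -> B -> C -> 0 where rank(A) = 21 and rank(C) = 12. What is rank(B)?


For a short exact sequence 0 -> A -> B -> C -> 0,
rank is additive: rank(B) = rank(A) + rank(C).
rank(B) = 21 + 12 = 33

33


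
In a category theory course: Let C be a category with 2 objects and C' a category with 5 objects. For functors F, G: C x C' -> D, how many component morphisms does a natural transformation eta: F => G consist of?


A natural transformation eta: F => G assigns one component morphism per
object of the domain category.
The domain is the product category C x C', so
|Ob(C x C')| = |Ob(C)| * |Ob(C')| = 2 * 5 = 10.
Therefore eta has 10 component morphisms.

10


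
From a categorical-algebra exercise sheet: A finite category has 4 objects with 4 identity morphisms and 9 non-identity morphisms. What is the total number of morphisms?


Each object has an identity morphism, giving 4 identities.
Adding the 9 non-identity morphisms:
Total = 4 + 9 = 13

13


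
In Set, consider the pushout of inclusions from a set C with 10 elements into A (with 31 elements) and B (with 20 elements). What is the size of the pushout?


The pushout A +_C B identifies the images of C in A and B.
|A +_C B| = |A| + |B| - |C| (for injections).
= 31 + 20 - 10 = 41

41


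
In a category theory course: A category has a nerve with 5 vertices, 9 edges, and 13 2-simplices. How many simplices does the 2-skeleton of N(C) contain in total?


The 2-skeleton of the nerve N(C) consists of simplices in dimensions 0, 1, 2:
  |N(C)_0| = 5 (objects)
  |N(C)_1| = 9 (morphisms)
  |N(C)_2| = 13 (composable pairs)
Total = 5 + 9 + 13 = 27

27


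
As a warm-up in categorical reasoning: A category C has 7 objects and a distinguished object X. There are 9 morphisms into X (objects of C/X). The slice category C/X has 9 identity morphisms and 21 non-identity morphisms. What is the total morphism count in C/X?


In the slice category C/X, objects are morphisms to X.
Identity morphisms: 9 (one per object of C/X).
Non-identity morphisms: 21.
Total = 9 + 21 = 30

30
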